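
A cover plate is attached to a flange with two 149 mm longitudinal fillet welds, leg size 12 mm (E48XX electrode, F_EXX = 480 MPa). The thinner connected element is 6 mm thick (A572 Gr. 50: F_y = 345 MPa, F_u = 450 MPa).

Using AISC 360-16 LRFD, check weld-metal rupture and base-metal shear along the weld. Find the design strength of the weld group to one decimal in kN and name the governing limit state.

Weld metal: throat = 0.707×12 = 8.484 mm, L = 2×149 = 298 mm. φR_n = 0.75 × 0.6 × 480 × 8.484 × 298 = 546.1 kN.
Base metal shear (6 mm plate): yield φR_n = 1.0×0.6×345×6×298 = 370.1 kN; rupture φR_n = 0.75×0.6×450×6×298 = 362.1 kN; take 362.1 kN (rupture).
Governing: min(546.1, 362.1) = 362.1 kN → base-metal shear.

362.1 kN (base-metal shear governs)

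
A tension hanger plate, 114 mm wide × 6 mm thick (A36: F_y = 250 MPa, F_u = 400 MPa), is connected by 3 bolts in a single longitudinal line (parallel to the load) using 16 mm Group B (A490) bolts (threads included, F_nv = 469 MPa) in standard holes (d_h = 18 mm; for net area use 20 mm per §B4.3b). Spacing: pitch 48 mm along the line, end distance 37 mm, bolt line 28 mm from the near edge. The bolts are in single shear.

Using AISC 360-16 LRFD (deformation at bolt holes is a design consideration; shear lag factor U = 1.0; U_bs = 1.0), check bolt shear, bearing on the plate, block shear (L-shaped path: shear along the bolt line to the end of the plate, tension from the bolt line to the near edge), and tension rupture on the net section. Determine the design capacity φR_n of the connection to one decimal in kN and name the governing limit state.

Bolt shear: A_b = π(16)²/4 = 201.06 mm². φR_n = 0.75 × 469 × 201.06 × 3 × 1 = 212.2 kN.
Bearing (6 mm plate, F_u = 400 MPa): end bolts L_c = 37 − 18/2 = 28, R_n = min(1.2×28×6×400, 2.4×16×6×400) = 80.64 kN/bolt; interior L_c = 48 − 18 = 30, R_n = 86.4 kN/bolt. φR_n = 0.75 × (1×80.64 + 2×86.4) = 190.1 kN.
Block shear: shear path 1×[37+2×48] = 1×133 mm, A_gv = 798, A_nv = 1×(133 − 2.5×20)×6 = 498 mm²; tension to near edge: (28 − 0.5×20)×6 = 108 mm². R_n = min(0.6×400×498, 0.6×250×798) + 1.0×400×108 = min(119.52, 119.7) + 43.2 = 162.72 kN. φR_n = 0.75 × 162.72 = 122.0 kN.
Tension rupture (net): A_n = (114 − 1×20)×6 = 564 mm² (U = 1.0, A_e = A_n). φR_n = 0.75 × 400 × 564 = 169.2 kN.
Governing: min(212.2, 190.1, 122.0, 169.2) = 122.0 kN → block shear.

122.0 kN (block shear governs)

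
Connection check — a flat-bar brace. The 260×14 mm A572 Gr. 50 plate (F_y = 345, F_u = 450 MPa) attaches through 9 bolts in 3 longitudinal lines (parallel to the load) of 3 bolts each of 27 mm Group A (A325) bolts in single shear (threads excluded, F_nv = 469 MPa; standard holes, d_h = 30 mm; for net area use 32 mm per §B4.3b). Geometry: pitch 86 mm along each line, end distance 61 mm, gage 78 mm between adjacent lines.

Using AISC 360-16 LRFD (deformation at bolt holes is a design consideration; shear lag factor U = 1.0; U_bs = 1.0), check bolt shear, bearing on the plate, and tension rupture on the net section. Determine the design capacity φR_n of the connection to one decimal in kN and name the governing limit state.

774.9 kN (net-section rupture governs)

Bolt shear: A_b = π(27)²/4 = 572.56 mm². φR_n = 0.75 × 469 × 572.56 × 9 × 1 = 1812.6 kN.
Bearing (14 mm plate, F_u = 450 MPa): end bolts L_c = 61 − 30/2 = 46, R_n = min(1.2×46×14×450, 2.4×27×14×450) = 347.76 kN/bolt; interior L_c = 86 − 30 = 56, R_n = 408.24 kN/bolt. φR_n = 0.75 × (3×347.76 + 6×408.24) = 2619.5 kN.
Tension rupture (net): A_n = (260 − 3×32)×14 = 2296 mm² (U = 1.0, A_e = A_n). φR_n = 0.75 × 450 × 2296 = 774.9 kN.
Governing: min(1812.6, 2619.5, 774.9) = 774.9 kN → net-section rupture.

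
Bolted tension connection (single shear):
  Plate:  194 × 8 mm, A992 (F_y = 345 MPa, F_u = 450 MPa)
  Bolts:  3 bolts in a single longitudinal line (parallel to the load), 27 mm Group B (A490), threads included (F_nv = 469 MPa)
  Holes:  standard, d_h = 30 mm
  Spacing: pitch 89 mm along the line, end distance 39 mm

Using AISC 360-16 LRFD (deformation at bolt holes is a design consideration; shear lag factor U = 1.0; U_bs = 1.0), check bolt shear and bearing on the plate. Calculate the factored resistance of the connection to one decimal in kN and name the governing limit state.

Bolt shear: A_b = π(27)²/4 = 572.56 mm². φR_n = 0.75 × 469 × 572.56 × 3 × 1 = 604.2 kN.
Bearing (8 mm plate, F_u = 450 MPa): end bolts L_c = 39 − 30/2 = 24, R_n = min(1.2×24×8×450, 2.4×27×8×450) = 103.68 kN/bolt; interior L_c = 89 − 30 = 59, R_n = 233.28 kN/bolt. φR_n = 0.75 × (1×103.68 + 2×233.28) = 427.7 kN.
Governing: min(604.2, 427.7) = 427.7 kN → bearing.

427.7 kN (bearing governs)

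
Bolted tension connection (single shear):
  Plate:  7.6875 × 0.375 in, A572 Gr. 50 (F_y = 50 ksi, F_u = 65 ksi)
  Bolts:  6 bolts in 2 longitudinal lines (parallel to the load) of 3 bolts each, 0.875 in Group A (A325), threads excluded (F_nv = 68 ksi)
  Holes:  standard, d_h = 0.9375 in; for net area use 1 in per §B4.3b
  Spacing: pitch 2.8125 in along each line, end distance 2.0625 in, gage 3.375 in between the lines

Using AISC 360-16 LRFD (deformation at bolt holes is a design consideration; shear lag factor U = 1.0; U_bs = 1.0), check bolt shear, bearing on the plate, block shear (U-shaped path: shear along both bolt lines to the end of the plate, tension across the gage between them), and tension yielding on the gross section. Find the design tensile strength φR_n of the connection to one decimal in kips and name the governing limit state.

129.7 kips (gross-section yield governs)

Bolt shear: A_b = π(0.875)²/4 = 0.60132 in². φR_n = 0.75 × 68 × 0.60132 × 6 × 1 = 184.0 kips.
Bearing (0.375 in plate, F_u = 65 ksi): end bolts L_c = 2.0625 − 0.9375/2 = 1.59375, R_n = min(1.2×1.59375×0.375×65, 2.4×0.875×0.375×65) = 46.617 kips/bolt; interior L_c = 2.8125 − 0.9375 = 1.875, R_n = 51.188 kips/bolt. φR_n = 0.75 × (2×46.617 + 4×51.188) = 223.5 kips.
Block shear: shear path 2×[2.0625+2×2.8125] = 2×7.6875 in, A_gv = 5.7656, A_nv = 2×(7.6875 − 2.5×1)×0.375 = 3.8906 in²; tension across gage: (3.375 − 1×1)×0.375 = 0.89063 in². R_n = min(0.6×65×3.8906, 0.6×50×5.7656) + 1.0×65×0.89063 = min(151.73, 172.97) + 57.891 = 209.62 kips. φR_n = 0.75 × 209.62 = 157.2 kips.
Tension yield (gross): A_g = 7.6875×0.375 = 2.8828 in². φR_n = 0.90 × 50 × 2.8828 = 129.7 kips.
Governing: min(184.0, 223.5, 157.2, 129.7) = 129.7 kips → gross-section yield.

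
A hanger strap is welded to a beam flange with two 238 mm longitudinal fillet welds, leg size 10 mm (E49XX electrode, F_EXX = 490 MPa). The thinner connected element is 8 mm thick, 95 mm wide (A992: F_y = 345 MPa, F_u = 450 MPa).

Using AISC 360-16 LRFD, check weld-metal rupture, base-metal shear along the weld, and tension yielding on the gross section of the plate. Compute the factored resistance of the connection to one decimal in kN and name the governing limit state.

236.0 kN (gross-section yield governs)

Weld metal: throat = 0.707×10 = 7.07 mm, L = 2×238 = 476 mm. φR_n = 0.75 × 0.6 × 490 × 7.07 × 476 = 742.1 kN.
Base metal shear (8 mm plate): yield φR_n = 1.0×0.6×345×8×476 = 788.3 kN; rupture φR_n = 0.75×0.6×450×8×476 = 771.1 kN; take 771.1 kN (rupture).
Tension yield (gross): A_g = 95×8 = 760 mm². φR_n = 0.90 × 345 × 760 = 236.0 kN.
Governing: min(742.1, 771.1, 236.0) = 236.0 kN → gross-section yield.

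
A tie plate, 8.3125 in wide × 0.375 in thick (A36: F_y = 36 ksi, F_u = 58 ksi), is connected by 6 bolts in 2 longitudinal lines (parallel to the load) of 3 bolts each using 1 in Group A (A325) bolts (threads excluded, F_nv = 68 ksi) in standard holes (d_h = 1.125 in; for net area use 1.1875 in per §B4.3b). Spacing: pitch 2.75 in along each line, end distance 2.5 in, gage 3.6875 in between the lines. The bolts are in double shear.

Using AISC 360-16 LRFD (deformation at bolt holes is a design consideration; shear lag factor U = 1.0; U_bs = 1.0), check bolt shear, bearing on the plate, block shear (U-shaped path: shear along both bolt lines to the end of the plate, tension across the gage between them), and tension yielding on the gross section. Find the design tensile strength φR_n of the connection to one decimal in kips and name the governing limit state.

Bolt shear: A_b = π(1)²/4 = 0.7854 in². φR_n = 0.75 × 68 × 0.7854 × 6 × 2 = 480.7 kips.
Bearing (0.375 in plate, F_u = 58 ksi): end bolts L_c = 2.5 − 1.125/2 = 1.9375, R_n = min(1.2×1.9375×0.375×58, 2.4×1×0.375×58) = 50.569 kips/bolt; interior L_c = 2.75 − 1.125 = 1.625, R_n = 42.413 kips/bolt. φR_n = 0.75 × (2×50.569 + 4×42.413) = 203.1 kips.
Block shear: shear path 2×[2.5+2×2.75] = 2×8 in, A_gv = 6, A_nv = 2×(8 − 2.5×1.1875)×0.375 = 3.7734 in²; tension across gage: (3.6875 − 1×1.1875)×0.375 = 0.9375 in². R_n = min(0.6×58×3.7734, 0.6×36×6) + 1.0×58×0.9375 = min(131.31, 129.6) + 54.375 = 183.98 kips. φR_n = 0.75 × 183.98 = 138.0 kips.
Tension yield (gross): A_g = 8.3125×0.375 = 3.1172 in². φR_n = 0.90 × 36 × 3.1172 = 101.0 kips.
Governing: min(480.7, 203.1, 138.0, 101.0) = 101.0 kips → gross-section yield.

101.0 kips (gross-section yield governs)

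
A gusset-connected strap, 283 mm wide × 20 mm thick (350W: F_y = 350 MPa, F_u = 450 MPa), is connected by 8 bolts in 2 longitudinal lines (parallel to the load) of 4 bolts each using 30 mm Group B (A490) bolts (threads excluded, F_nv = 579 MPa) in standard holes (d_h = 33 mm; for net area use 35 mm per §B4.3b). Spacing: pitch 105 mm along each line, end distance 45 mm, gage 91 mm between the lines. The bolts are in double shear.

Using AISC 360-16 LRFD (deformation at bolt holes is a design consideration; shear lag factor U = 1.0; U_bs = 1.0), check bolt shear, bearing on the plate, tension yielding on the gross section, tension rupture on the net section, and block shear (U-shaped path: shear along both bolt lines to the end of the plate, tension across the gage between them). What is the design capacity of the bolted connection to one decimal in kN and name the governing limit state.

Bolt shear: A_b = π(30)²/4 = 706.86 mm². φR_n = 0.75 × 579 × 706.86 × 8 × 2 = 4911.3 kN.
Bearing (20 mm plate, F_u = 450 MPa): end bolts L_c = 45 − 33/2 = 28.5, R_n = min(1.2×28.5×20×450, 2.4×30×20×450) = 307.8 kN/bolt; interior L_c = 105 − 33 = 72, R_n = 648 kN/bolt. φR_n = 0.75 × (2×307.8 + 6×648) = 3377.7 kN.
Tension yield (gross): A_g = 283×20 = 5660 mm². φR_n = 0.90 × 350 × 5660 = 1782.9 kN.
Tension rupture (net): A_n = (283 − 2×35)×20 = 4260 mm² (U = 1.0, A_e = A_n). φR_n = 0.75 × 450 × 4260 = 1437.8 kN.
Block shear: shear path 2×[45+3×105] = 2×360 mm, A_gv = 14400, A_nv = 2×(360 − 3.5×35)×20 = 9500 mm²; tension across gage: (91 − 1×35)×20 = 1120 mm². R_n = min(0.6×450×9500, 0.6×350×14400) + 1.0×450×1120 = min(2565, 3024) + 504 = 3069 kN. φR_n = 0.75 × 3069 = 2301.8 kN.
Governing: min(4911.3, 3377.7, 1782.9, 1437.8, 2301.8) = 1437.8 kN → net-section rupture.

1437.8 kN (net-section rupture governs)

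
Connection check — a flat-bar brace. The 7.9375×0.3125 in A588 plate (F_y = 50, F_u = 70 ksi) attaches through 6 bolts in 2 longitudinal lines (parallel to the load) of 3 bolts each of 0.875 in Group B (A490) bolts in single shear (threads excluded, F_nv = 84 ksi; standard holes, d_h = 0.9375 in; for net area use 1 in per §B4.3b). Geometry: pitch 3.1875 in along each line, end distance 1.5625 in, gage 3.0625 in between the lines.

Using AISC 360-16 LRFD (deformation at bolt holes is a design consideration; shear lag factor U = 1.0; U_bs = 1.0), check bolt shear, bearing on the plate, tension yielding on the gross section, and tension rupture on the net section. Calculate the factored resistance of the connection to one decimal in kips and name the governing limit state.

97.4 kips (net-section rupture governs)

Bolt shear: A_b = π(0.875)²/4 = 0.60132 in². φR_n = 0.75 × 84 × 0.60132 × 6 × 1 = 227.3 kips.
Bearing (0.3125 in plate, F_u = 70 ksi): end bolts L_c = 1.5625 − 0.9375/2 = 1.09375, R_n = min(1.2×1.09375×0.3125×70, 2.4×0.875×0.3125×70) = 28.711 kips/bolt; interior L_c = 3.1875 − 0.9375 = 2.25, R_n = 45.938 kips/bolt. φR_n = 0.75 × (2×28.711 + 4×45.938) = 180.9 kips.
Tension yield (gross): A_g = 7.9375×0.3125 = 2.4805 in². φR_n = 0.90 × 50 × 2.4805 = 111.6 kips.
Tension rupture (net): A_n = (7.9375 − 2×1)×0.3125 = 1.8555 in² (U = 1.0, A_e = A_n). φR_n = 0.75 × 70 × 1.8555 = 97.4 kips.
Governing: min(227.3, 180.9, 111.6, 97.4) = 97.4 kips → net-section rupture.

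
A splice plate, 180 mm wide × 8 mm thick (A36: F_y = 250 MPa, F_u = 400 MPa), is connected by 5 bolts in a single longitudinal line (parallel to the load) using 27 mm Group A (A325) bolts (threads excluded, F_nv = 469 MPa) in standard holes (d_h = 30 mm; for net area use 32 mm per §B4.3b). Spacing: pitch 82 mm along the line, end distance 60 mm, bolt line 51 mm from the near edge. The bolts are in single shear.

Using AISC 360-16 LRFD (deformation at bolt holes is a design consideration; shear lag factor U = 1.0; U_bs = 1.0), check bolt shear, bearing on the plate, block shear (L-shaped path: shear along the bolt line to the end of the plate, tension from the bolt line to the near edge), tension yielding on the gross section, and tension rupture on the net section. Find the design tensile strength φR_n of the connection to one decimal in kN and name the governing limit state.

324.0 kN (gross-section yield governs)

Bolt shear: A_b = π(27)²/4 = 572.56 mm². φR_n = 0.75 × 469 × 572.56 × 5 × 1 = 1007.0 kN.
Bearing (8 mm plate, F_u = 400 MPa): end bolts L_c = 60 − 30/2 = 45, R_n = min(1.2×45×8×400, 2.4×27×8×400) = 172.8 kN/bolt; interior L_c = 82 − 30 = 52, R_n = 199.68 kN/bolt. φR_n = 0.75 × (1×172.8 + 4×199.68) = 728.6 kN.
Block shear: shear path 1×[60+4×82] = 1×388 mm, A_gv = 3104, A_nv = 1×(388 − 4.5×32)×8 = 1952 mm²; tension to near edge: (51 − 0.5×32)×8 = 280 mm². R_n = min(0.6×400×1952, 0.6×250×3104) + 1.0×400×280 = min(468.48, 465.6) + 112 = 577.6 kN. φR_n = 0.75 × 577.6 = 433.2 kN.
Tension yield (gross): A_g = 180×8 = 1440 mm². φR_n = 0.90 × 250 × 1440 = 324.0 kN.
Tension rupture (net): A_n = (180 − 1×32)×8 = 1184 mm² (U = 1.0, A_e = A_n). φR_n = 0.75 × 400 × 1184 = 355.2 kN.
Governing: min(1007.0, 728.6, 433.2, 324.0, 355.2) = 324.0 kN → gross-section yield.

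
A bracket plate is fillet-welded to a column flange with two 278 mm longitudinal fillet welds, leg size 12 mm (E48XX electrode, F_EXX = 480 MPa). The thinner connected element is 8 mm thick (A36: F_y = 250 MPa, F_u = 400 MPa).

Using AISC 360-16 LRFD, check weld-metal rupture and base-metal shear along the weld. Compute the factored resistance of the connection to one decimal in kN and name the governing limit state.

667.2 kN (base-metal shear governs)

Weld metal: throat = 0.707×12 = 8.484 mm, L = 2×278 = 556 mm. φR_n = 0.75 × 0.6 × 480 × 8.484 × 556 = 1018.9 kN.
Base metal shear (8 mm plate): yield φR_n = 1.0×0.6×250×8×556 = 667.2 kN; rupture φR_n = 0.75×0.6×400×8×556 = 800.6 kN; take 667.2 kN (yield).
Governing: min(1018.9, 667.2) = 667.2 kN → base-metal shear.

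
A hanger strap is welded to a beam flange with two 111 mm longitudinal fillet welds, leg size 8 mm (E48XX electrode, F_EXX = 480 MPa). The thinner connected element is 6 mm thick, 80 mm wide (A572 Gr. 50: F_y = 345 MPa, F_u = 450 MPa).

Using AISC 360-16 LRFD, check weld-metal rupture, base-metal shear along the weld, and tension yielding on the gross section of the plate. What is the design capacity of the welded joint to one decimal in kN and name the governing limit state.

Weld metal: throat = 0.707×8 = 5.656 mm, L = 2×111 = 222 mm. φR_n = 0.75 × 0.6 × 480 × 5.656 × 222 = 271.2 kN.
Base metal shear (6 mm plate): yield φR_n = 1.0×0.6×345×6×222 = 275.7 kN; rupture φR_n = 0.75×0.6×450×6×222 = 269.7 kN; take 269.7 kN (rupture).
Tension yield (gross): A_g = 80×6 = 480 mm². φR_n = 0.90 × 345 × 480 = 149.0 kN.
Governing: min(271.2, 269.7, 149.0) = 149.0 kN → gross-section yield.

149.0 kN (gross-section yield governs)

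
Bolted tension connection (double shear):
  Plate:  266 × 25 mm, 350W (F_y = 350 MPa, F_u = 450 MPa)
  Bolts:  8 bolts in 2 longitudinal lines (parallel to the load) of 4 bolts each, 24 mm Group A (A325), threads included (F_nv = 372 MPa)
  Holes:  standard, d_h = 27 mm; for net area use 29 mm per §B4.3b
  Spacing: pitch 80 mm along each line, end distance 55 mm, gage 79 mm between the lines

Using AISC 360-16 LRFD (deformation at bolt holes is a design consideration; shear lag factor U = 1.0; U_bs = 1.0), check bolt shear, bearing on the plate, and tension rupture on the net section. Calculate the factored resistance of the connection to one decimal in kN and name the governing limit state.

1755.0 kN (net-section rupture governs)

Bolt shear: A_b = π(24)²/4 = 452.39 mm². φR_n = 0.75 × 372 × 452.39 × 8 × 2 = 2019.5 kN.
Bearing (25 mm plate, F_u = 450 MPa): end bolts L_c = 55 − 27/2 = 41.5, R_n = min(1.2×41.5×25×450, 2.4×24×25×450) = 560.25 kN/bolt; interior L_c = 80 − 27 = 53, R_n = 648 kN/bolt. φR_n = 0.75 × (2×560.25 + 6×648) = 3756.4 kN.
Tension rupture (net): A_n = (266 − 2×29)×25 = 5200 mm² (U = 1.0, A_e = A_n). φR_n = 0.75 × 450 × 5200 = 1755.0 kN.
Governing: min(2019.5, 3756.4, 1755.0) = 1755.0 kN → net-section rupture.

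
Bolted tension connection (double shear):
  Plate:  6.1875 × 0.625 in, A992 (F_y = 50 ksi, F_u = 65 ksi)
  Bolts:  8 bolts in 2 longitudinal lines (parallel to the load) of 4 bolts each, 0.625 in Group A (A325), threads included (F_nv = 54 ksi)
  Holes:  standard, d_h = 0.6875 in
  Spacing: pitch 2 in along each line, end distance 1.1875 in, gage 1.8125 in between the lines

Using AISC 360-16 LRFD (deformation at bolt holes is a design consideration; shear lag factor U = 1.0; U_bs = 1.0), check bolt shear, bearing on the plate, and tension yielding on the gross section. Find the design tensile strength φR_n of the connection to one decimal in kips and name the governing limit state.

174.0 kips (gross-section yield governs)

Bolt shear: A_b = π(0.625)²/4 = 0.3068 in². φR_n = 0.75 × 54 × 0.3068 × 8 × 2 = 198.8 kips.
Bearing (0.625 in plate, F_u = 65 ksi): end bolts L_c = 1.1875 − 0.6875/2 = 0.84375, R_n = min(1.2×0.84375×0.625×65, 2.4×0.625×0.625×65) = 41.133 kips/bolt; interior L_c = 2 − 0.6875 = 1.3125, R_n = 60.938 kips/bolt. φR_n = 0.75 × (2×41.133 + 6×60.938) = 335.9 kips.
Tension yield (gross): A_g = 6.1875×0.625 = 3.8672 in². φR_n = 0.90 × 50 × 3.8672 = 174.0 kips.
Governing: min(198.8, 335.9, 174.0) = 174.0 kips → gross-section yield.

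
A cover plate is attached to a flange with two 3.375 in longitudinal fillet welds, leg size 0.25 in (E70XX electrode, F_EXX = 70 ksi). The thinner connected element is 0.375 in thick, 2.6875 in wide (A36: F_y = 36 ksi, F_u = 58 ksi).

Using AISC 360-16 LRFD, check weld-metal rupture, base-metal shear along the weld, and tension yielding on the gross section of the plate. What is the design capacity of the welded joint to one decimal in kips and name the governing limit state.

Weld metal: throat = 0.707×0.25 = 0.17675 in, L = 2×3.375 = 6.75 in. φR_n = 0.75 × 0.6 × 70 × 0.17675 × 6.75 = 37.6 kips.
Base metal shear (0.375 in plate): yield φR_n = 1.0×0.6×36×0.375×6.75 = 54.7 kips; rupture φR_n = 0.75×0.6×58×0.375×6.75 = 66.1 kips; take 54.7 kips (yield).
Tension yield (gross): A_g = 2.6875×0.375 = 1.0078 in². φR_n = 0.90 × 36 × 1.0078 = 32.7 kips.
Governing: min(37.6, 54.7, 32.7) = 32.7 kips → gross-section yield.

32.7 kips (gross-section yield governs)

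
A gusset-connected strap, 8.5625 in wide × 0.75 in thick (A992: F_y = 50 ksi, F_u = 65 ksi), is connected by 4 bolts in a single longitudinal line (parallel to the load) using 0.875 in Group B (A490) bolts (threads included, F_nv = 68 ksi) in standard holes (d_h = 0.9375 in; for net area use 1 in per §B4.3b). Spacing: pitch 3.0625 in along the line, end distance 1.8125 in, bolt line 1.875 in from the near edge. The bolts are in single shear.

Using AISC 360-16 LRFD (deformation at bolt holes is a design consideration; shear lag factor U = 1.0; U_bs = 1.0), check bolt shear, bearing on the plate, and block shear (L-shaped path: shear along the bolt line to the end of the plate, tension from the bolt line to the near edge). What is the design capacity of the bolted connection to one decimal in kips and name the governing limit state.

122.7 kips (bolt shear governs)

Bolt shear: A_b = π(0.875)²/4 = 0.60132 in². φR_n = 0.75 × 68 × 0.60132 × 4 × 1 = 122.7 kips.
Bearing (0.75 in plate, F_u = 65 ksi): end bolts L_c = 1.8125 − 0.9375/2 = 1.34375, R_n = min(1.2×1.34375×0.75×65, 2.4×0.875×0.75×65) = 78.609 kips/bolt; interior L_c = 3.0625 − 0.9375 = 2.125, R_n = 102.38 kips/bolt. φR_n = 0.75 × (1×78.609 + 3×102.38) = 289.3 kips.
Block shear: shear path 1×[1.8125+3×3.0625] = 1×11 in, A_gv = 8.25, A_nv = 1×(11 − 3.5×1)×0.75 = 5.625 in²; tension to near edge: (1.875 − 0.5×1)×0.75 = 1.0313 in². R_n = min(0.6×65×5.625, 0.6×50×8.25) + 1.0×65×1.0313 = min(219.38, 247.5) + 67.035 = 286.42 kips. φR_n = 0.75 × 286.42 = 214.8 kips.
Governing: min(122.7, 289.3, 214.8) = 122.7 kips → bolt shear.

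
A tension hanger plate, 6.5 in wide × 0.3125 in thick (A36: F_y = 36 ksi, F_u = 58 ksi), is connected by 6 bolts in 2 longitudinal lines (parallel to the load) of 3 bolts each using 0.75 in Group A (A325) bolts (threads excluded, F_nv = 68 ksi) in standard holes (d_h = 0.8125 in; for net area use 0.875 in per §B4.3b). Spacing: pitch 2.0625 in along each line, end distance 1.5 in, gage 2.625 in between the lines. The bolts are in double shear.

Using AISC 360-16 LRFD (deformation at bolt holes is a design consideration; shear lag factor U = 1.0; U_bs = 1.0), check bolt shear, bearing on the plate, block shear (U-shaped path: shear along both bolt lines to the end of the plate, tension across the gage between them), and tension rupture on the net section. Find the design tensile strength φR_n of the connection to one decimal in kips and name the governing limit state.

64.6 kips (net-section rupture governs)

Bolt shear: A_b = π(0.75)²/4 = 0.44179 in². φR_n = 0.75 × 68 × 0.44179 × 6 × 2 = 270.4 kips.
Bearing (0.3125 in plate, F_u = 58 ksi): end bolts L_c = 1.5 − 0.8125/2 = 1.09375, R_n = min(1.2×1.09375×0.3125×58, 2.4×0.75×0.3125×58) = 23.789 kips/bolt; interior L_c = 2.0625 − 0.8125 = 1.25, R_n = 27.188 kips/bolt. φR_n = 0.75 × (2×23.789 + 4×27.188) = 117.2 kips.
Block shear: shear path 2×[1.5+2×2.0625] = 2×5.625 in, A_gv = 3.5156, A_nv = 2×(5.625 − 2.5×0.875)×0.3125 = 2.1484 in²; tension across gage: (2.625 − 1×0.875)×0.3125 = 0.54688 in². R_n = min(0.6×58×2.1484, 0.6×36×3.5156) + 1.0×58×0.54688 = min(74.764, 75.937) + 31.719 = 106.48 kips. φR_n = 0.75 × 106.48 = 79.9 kips.
Tension rupture (net): A_n = (6.5 − 2×0.875)×0.3125 = 1.4844 in² (U = 1.0, A_e = A_n). φR_n = 0.75 × 58 × 1.4844 = 64.6 kips.
Governing: min(270.4, 117.2, 79.9, 64.6) = 64.6 kips → net-section rupture.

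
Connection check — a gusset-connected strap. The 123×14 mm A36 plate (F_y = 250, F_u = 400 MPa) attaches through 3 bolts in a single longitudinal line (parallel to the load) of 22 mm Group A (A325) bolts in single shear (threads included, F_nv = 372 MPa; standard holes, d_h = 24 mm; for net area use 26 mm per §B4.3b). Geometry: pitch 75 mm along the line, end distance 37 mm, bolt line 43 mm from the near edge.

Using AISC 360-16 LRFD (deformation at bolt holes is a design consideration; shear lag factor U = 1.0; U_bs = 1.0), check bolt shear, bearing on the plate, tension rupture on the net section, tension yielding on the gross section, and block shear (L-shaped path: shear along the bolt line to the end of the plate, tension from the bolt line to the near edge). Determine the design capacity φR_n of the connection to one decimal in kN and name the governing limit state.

318.2 kN (bolt shear governs)

Bolt shear: A_b = π(22)²/4 = 380.13 mm². φR_n = 0.75 × 372 × 380.13 × 3 × 1 = 318.2 kN.
Bearing (14 mm plate, F_u = 400 MPa): end bolts L_c = 37 − 24/2 = 25, R_n = min(1.2×25×14×400, 2.4×22×14×400) = 168 kN/bolt; interior L_c = 75 − 24 = 51, R_n = 295.68 kN/bolt. φR_n = 0.75 × (1×168 + 2×295.68) = 569.5 kN.
Tension rupture (net): A_n = (123 − 1×26)×14 = 1358 mm² (U = 1.0, A_e = A_n). φR_n = 0.75 × 400 × 1358 = 407.4 kN.
Tension yield (gross): A_g = 123×14 = 1722 mm². φR_n = 0.90 × 250 × 1722 = 387.5 kN.
Block shear: shear path 1×[37+2×75] = 1×187 mm, A_gv = 2618, A_nv = 1×(187 − 2.5×26)×14 = 1708 mm²; tension to near edge: (43 − 0.5×26)×14 = 420 mm². R_n = min(0.6×400×1708, 0.6×250×2618) + 1.0×400×420 = min(409.92, 392.7) + 168 = 560.7 kN. φR_n = 0.75 × 560.7 = 420.5 kN.
Governing: min(318.2, 569.5, 407.4, 387.5, 420.5) = 318.2 kN → bolt shear.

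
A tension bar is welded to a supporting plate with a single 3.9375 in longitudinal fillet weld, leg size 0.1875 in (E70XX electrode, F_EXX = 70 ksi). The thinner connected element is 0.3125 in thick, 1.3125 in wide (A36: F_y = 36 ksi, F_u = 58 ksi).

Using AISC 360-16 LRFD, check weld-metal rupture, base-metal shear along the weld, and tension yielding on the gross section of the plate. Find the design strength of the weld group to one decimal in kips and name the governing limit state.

Weld metal: throat = 0.707×0.1875 = 0.13256 in, L = 3.9375 in. φR_n = 0.75 × 0.6 × 70 × 0.13256 × 3.9375 = 16.4 kips.
Base metal shear (0.3125 in plate): yield φR_n = 1.0×0.6×36×0.3125×3.9375 = 26.6 kips; rupture φR_n = 0.75×0.6×58×0.3125×3.9375 = 32.1 kips; take 26.6 kips (yield).
Tension yield (gross): A_g = 1.3125×0.3125 = 0.41016 in². φR_n = 0.90 × 36 × 0.41016 = 13.3 kips.
Governing: min(16.4, 26.6, 13.3) = 13.3 kips → gross-section yield.

13.3 kips (gross-section yield governs)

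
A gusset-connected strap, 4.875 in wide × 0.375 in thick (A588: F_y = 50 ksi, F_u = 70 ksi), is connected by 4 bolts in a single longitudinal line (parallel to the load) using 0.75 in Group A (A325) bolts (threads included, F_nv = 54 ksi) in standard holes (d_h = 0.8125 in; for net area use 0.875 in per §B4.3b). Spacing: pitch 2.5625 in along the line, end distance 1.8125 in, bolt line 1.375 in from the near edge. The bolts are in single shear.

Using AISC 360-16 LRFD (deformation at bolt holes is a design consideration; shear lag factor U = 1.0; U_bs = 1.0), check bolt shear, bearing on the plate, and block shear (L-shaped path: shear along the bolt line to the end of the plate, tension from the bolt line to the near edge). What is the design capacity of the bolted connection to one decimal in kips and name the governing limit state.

71.6 kips (bolt shear governs)

Bolt shear: A_b = π(0.75)²/4 = 0.44179 in². φR_n = 0.75 × 54 × 0.44179 × 4 × 1 = 71.6 kips.
Bearing (0.375 in plate, F_u = 70 ksi): end bolts L_c = 1.8125 − 0.8125/2 = 1.40625, R_n = min(1.2×1.40625×0.375×70, 2.4×0.75×0.375×70) = 44.297 kips/bolt; interior L_c = 2.5625 − 0.8125 = 1.75, R_n = 47.25 kips/bolt. φR_n = 0.75 × (1×44.297 + 3×47.25) = 139.5 kips.
Block shear: shear path 1×[1.8125+3×2.5625] = 1×9.5 in, A_gv = 3.5625, A_nv = 1×(9.5 − 3.5×0.875)×0.375 = 2.4141 in²; tension to near edge: (1.375 − 0.5×0.875)×0.375 = 0.35156 in². R_n = min(0.6×70×2.4141, 0.6×50×3.5625) + 1.0×70×0.35156 = min(101.39, 106.88) + 24.609 = 126 kips. φR_n = 0.75 × 126 = 94.5 kips.
Governing: min(71.6, 139.5, 94.5) = 71.6 kips → bolt shear.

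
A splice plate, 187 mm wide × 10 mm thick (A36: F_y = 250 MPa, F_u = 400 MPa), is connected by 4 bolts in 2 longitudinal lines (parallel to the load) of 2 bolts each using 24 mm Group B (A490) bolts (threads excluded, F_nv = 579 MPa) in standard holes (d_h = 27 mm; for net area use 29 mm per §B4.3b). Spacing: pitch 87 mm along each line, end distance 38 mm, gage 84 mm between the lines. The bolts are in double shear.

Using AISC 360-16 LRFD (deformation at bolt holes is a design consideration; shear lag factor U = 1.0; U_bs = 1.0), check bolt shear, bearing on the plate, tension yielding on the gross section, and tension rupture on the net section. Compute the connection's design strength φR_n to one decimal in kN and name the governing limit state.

Bolt shear: A_b = π(24)²/4 = 452.39 mm². φR_n = 0.75 × 579 × 452.39 × 4 × 2 = 1571.6 kN.
Bearing (10 mm plate, F_u = 400 MPa): end bolts L_c = 38 − 27/2 = 24.5, R_n = min(1.2×24.5×10×400, 2.4×24×10×400) = 117.6 kN/bolt; interior L_c = 87 − 27 = 60, R_n = 230.4 kN/bolt. φR_n = 0.75 × (2×117.6 + 2×230.4) = 522.0 kN.
Tension yield (gross): A_g = 187×10 = 1870 mm². φR_n = 0.90 × 250 × 1870 = 420.8 kN.
Tension rupture (net): A_n = (187 − 2×29)×10 = 1290 mm² (U = 1.0, A_e = A_n). φR_n = 0.75 × 400 × 1290 = 387.0 kN.
Governing: min(1571.6, 522.0, 420.8, 387.0) = 387.0 kN → net-section rupture.

387.0 kN (net-section rupture governs)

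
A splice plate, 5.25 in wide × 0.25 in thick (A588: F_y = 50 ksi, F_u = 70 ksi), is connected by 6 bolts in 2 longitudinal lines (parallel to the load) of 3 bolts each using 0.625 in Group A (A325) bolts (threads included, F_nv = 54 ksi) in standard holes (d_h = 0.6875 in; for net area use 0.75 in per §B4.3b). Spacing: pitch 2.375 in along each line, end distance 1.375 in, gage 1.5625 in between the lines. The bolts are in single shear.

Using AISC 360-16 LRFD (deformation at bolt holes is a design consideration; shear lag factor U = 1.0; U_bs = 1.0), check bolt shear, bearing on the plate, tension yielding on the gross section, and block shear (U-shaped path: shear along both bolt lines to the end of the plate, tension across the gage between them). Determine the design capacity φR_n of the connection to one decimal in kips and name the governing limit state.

59.1 kips (gross-section yield governs)

Bolt shear: A_b = π(0.625)²/4 = 0.3068 in². φR_n = 0.75 × 54 × 0.3068 × 6 × 1 = 74.6 kips.
Bearing (0.25 in plate, F_u = 70 ksi): end bolts L_c = 1.375 − 0.6875/2 = 1.03125, R_n = min(1.2×1.03125×0.25×70, 2.4×0.625×0.25×70) = 21.656 kips/bolt; interior L_c = 2.375 − 0.6875 = 1.6875, R_n = 26.25 kips/bolt. φR_n = 0.75 × (2×21.656 + 4×26.25) = 111.2 kips.
Tension yield (gross): A_g = 5.25×0.25 = 1.3125 in². φR_n = 0.90 × 50 × 1.3125 = 59.1 kips.
Block shear: shear path 2×[1.375+2×2.375] = 2×6.125 in, A_gv = 3.0625, A_nv = 2×(6.125 − 2.5×0.75)×0.25 = 2.125 in²; tension across gage: (1.5625 − 1×0.75)×0.25 = 0.20313 in². R_n = min(0.6×70×2.125, 0.6×50×3.0625) + 1.0×70×0.20313 = min(89.25, 91.875) + 14.219 = 103.47 kips. φR_n = 0.75 × 103.47 = 77.6 kips.
Governing: min(74.6, 111.2, 59.1, 77.6) = 59.1 kips → gross-section yield.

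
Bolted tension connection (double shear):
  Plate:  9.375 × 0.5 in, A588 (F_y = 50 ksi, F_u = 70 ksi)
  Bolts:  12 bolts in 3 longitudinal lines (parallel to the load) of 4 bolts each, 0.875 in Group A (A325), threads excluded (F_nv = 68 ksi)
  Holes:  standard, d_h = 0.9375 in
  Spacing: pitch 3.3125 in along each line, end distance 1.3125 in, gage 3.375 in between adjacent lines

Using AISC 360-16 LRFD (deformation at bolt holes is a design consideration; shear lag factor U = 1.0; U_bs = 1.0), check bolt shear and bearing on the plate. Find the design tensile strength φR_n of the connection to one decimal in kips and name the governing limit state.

Bolt shear: A_b = π(0.875)²/4 = 0.60132 in². φR_n = 0.75 × 68 × 0.60132 × 12 × 2 = 736.0 kips.
Bearing (0.5 in plate, F_u = 70 ksi): end bolts L_c = 1.3125 − 0.9375/2 = 0.84375, R_n = min(1.2×0.84375×0.5×70, 2.4×0.875×0.5×70) = 35.438 kips/bolt; interior L_c = 3.3125 − 0.9375 = 2.375, R_n = 73.5 kips/bolt. φR_n = 0.75 × (3×35.438 + 9×73.5) = 575.9 kips.
Governing: min(736.0, 575.9) = 575.9 kips → bearing.

575.9 kips (bearing governs)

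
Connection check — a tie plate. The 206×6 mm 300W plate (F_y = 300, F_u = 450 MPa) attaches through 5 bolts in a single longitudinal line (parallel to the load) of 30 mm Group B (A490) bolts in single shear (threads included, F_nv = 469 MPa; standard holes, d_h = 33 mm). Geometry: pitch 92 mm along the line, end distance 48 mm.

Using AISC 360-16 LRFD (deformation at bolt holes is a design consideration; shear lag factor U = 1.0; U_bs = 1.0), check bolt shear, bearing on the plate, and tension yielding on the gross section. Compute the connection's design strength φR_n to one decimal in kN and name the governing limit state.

333.7 kN (gross-section yield governs)

Bolt shear: A_b = π(30)²/4 = 706.86 mm². φR_n = 0.75 × 469 × 706.86 × 5 × 1 = 1243.2 kN.
Bearing (6 mm plate, F_u = 450 MPa): end bolts L_c = 48 − 33/2 = 31.5, R_n = min(1.2×31.5×6×450, 2.4×30×6×450) = 102.06 kN/bolt; interior L_c = 92 − 33 = 59, R_n = 191.16 kN/bolt. φR_n = 0.75 × (1×102.06 + 4×191.16) = 650.0 kN.
Tension yield (gross): A_g = 206×6 = 1236 mm². φR_n = 0.90 × 300 × 1236 = 333.7 kN.
Governing: min(1243.2, 650.0, 333.7) = 333.7 kN → gross-section yield.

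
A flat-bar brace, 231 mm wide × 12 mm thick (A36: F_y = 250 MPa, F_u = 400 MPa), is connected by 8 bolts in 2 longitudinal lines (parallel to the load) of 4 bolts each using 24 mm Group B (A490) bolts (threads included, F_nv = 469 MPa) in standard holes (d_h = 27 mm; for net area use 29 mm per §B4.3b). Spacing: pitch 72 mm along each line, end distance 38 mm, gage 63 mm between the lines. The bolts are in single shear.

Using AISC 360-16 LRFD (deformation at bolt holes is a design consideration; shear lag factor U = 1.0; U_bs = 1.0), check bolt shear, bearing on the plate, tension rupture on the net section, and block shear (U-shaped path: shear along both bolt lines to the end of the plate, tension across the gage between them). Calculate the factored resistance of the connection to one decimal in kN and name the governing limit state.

622.8 kN (net-section rupture governs)

Bolt shear: A_b = π(24)²/4 = 452.39 mm². φR_n = 0.75 × 469 × 452.39 × 8 × 1 = 1273.0 kN.
Bearing (12 mm plate, F_u = 400 MPa): end bolts L_c = 38 − 27/2 = 24.5, R_n = min(1.2×24.5×12×400, 2.4×24×12×400) = 141.12 kN/bolt; interior L_c = 72 − 27 = 45, R_n = 259.2 kN/bolt. φR_n = 0.75 × (2×141.12 + 6×259.2) = 1378.1 kN.
Tension rupture (net): A_n = (231 − 2×29)×12 = 2076 mm² (U = 1.0, A_e = A_n). φR_n = 0.75 × 400 × 2076 = 622.8 kN.
Block shear: shear path 2×[38+3×72] = 2×254 mm, A_gv = 6096, A_nv = 2×(254 − 3.5×29)×12 = 3660 mm²; tension across gage: (63 − 1×29)×12 = 408 mm². R_n = min(0.6×400×3660, 0.6×250×6096) + 1.0×400×408 = min(878.4, 914.4) + 163.2 = 1041.6 kN. φR_n = 0.75 × 1041.6 = 781.2 kN.
Governing: min(1273.0, 1378.1, 622.8, 781.2) = 622.8 kN → net-section rupture.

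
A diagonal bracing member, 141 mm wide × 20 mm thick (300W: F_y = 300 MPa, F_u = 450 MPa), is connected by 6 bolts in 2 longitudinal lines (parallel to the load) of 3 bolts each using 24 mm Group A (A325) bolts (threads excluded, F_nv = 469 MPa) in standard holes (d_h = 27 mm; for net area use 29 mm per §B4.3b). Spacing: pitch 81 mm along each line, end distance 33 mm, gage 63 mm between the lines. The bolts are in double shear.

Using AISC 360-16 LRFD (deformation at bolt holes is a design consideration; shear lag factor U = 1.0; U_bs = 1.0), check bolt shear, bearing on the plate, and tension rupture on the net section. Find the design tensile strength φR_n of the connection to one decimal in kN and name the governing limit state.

560.3 kN (net-section rupture governs)

Bolt shear: A_b = π(24)²/4 = 452.39 mm². φR_n = 0.75 × 469 × 452.39 × 6 × 2 = 1909.5 kN.
Bearing (20 mm plate, F_u = 450 MPa): end bolts L_c = 33 − 27/2 = 19.5, R_n = min(1.2×19.5×20×450, 2.4×24×20×450) = 210.6 kN/bolt; interior L_c = 81 − 27 = 54, R_n = 518.4 kN/bolt. φR_n = 0.75 × (2×210.6 + 4×518.4) = 1871.1 kN.
Tension rupture (net): A_n = (141 − 2×29)×20 = 1660 mm² (U = 1.0, A_e = A_n). φR_n = 0.75 × 450 × 1660 = 560.3 kN.
Governing: min(1909.5, 1871.1, 560.3) = 560.3 kN → net-section rupture.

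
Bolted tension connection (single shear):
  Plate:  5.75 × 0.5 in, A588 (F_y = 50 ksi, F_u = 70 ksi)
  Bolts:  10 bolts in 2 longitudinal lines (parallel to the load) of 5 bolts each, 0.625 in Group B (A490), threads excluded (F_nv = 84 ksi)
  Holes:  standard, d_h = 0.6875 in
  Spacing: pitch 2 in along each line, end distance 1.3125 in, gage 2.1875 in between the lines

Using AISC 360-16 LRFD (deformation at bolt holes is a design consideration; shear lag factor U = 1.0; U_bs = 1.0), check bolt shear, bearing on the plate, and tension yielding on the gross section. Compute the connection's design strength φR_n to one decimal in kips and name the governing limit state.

Bolt shear: A_b = π(0.625)²/4 = 0.3068 in². φR_n = 0.75 × 84 × 0.3068 × 10 × 1 = 193.3 kips.
Bearing (0.5 in plate, F_u = 70 ksi): end bolts L_c = 1.3125 − 0.6875/2 = 0.96875, R_n = min(1.2×0.96875×0.5×70, 2.4×0.625×0.5×70) = 40.688 kips/bolt; interior L_c = 2 − 0.6875 = 1.3125, R_n = 52.5 kips/bolt. φR_n = 0.75 × (2×40.688 + 8×52.5) = 376.0 kips.
Tension yield (gross): A_g = 5.75×0.5 = 2.875 in². φR_n = 0.90 × 50 × 2.875 = 129.4 kips.
Governing: min(193.3, 376.0, 129.4) = 129.4 kips → gross-section yield.

129.4 kips (gross-section yield governs)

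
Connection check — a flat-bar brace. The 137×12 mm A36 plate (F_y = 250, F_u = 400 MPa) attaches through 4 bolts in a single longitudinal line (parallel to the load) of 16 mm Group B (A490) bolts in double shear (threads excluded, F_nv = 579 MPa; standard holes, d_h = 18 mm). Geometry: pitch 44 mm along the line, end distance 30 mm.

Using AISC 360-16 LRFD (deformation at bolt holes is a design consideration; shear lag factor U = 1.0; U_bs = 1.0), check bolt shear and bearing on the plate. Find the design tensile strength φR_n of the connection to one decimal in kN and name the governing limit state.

427.7 kN (bearing governs)

Bolt shear: A_b = π(16)²/4 = 201.06 mm². φR_n = 0.75 × 579 × 201.06 × 4 × 2 = 698.5 kN.
Bearing (12 mm plate, F_u = 400 MPa): end bolts L_c = 30 − 18/2 = 21, R_n = min(1.2×21×12×400, 2.4×16×12×400) = 120.96 kN/bolt; interior L_c = 44 − 18 = 26, R_n = 149.76 kN/bolt. φR_n = 0.75 × (1×120.96 + 3×149.76) = 427.7 kN.
Governing: min(698.5, 427.7) = 427.7 kN → bearing.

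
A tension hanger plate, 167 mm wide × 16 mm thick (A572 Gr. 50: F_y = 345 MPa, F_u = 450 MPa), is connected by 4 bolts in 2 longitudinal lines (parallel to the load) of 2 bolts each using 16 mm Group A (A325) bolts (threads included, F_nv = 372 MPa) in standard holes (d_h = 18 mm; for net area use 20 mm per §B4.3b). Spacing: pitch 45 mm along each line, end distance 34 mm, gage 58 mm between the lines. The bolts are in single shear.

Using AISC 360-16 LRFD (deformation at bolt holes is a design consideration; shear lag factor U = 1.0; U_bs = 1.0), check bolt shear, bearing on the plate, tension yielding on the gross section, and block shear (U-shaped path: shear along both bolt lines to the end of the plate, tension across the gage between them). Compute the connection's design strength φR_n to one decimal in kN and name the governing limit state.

224.4 kN (bolt shear governs)

Bolt shear: A_b = π(16)²/4 = 201.06 mm². φR_n = 0.75 × 372 × 201.06 × 4 × 1 = 224.4 kN.
Bearing (16 mm plate, F_u = 450 MPa): end bolts L_c = 34 − 18/2 = 25, R_n = min(1.2×25×16×450, 2.4×16×16×450) = 216 kN/bolt; interior L_c = 45 − 18 = 27, R_n = 233.28 kN/bolt. φR_n = 0.75 × (2×216 + 2×233.28) = 673.9 kN.
Tension yield (gross): A_g = 167×16 = 2672 mm². φR_n = 0.90 × 345 × 2672 = 829.7 kN.
Block shear: shear path 2×[34+1×45] = 2×79 mm, A_gv = 2528, A_nv = 2×(79 − 1.5×20)×16 = 1568 mm²; tension across gage: (58 − 1×20)×16 = 608 mm². R_n = min(0.6×450×1568, 0.6×345×2528) + 1.0×450×608 = min(423.36, 523.3) + 273.6 = 696.96 kN. φR_n = 0.75 × 696.96 = 522.7 kN.
Governing: min(224.4, 673.9, 829.7, 522.7) = 224.4 kN → bolt shear.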